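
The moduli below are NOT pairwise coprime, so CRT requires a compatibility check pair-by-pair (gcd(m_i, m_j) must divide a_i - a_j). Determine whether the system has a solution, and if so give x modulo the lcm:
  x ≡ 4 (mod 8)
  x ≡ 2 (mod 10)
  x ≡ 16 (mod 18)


Moduli 8, 10, 18 are not pairwise coprime, so CRT works modulo lcm(m_i) when all pairwise compatibility conditions hold.
Pairwise compatibility: gcd(m_i, m_j) must divide a_i - a_j for every pair.
Merge one congruence at a time:
  Start: x ≡ 4 (mod 8).
  Combine with x ≡ 2 (mod 10): gcd(8, 10) = 2; 2 - 4 = -2, which IS divisible by 2, so compatible.
    Write x = 4 + 8·t and substitute into x ≡ 2 (mod 10): 8·t ≡ 2 − 4 = -2 (mod 10).
    Divide the congruence (and modulus) by g = 2: 4·t ≡ -1 (mod 5).
    Reduce coefficients mod 5: 4·t ≡ 4 (mod 5).
    The inverse of 4 mod 5 is 4 (since 4·4 = 16 = 3·5 + 1), so t ≡ 4·4 = 16 ≡ 1 (mod 5).
    Then x = 4 + 8·1 = 12, valid modulo lcm(8, 10) = 40: x ≡ 12 (mod 40).
  Combine with x ≡ 16 (mod 18): gcd(40, 18) = 2; 16 - 12 = 4, which IS divisible by 2, so compatible.
    Write x = 12 + 40·t and substitute into x ≡ 16 (mod 18): 40·t ≡ 16 − 12 = 4 (mod 18).
    Divide the congruence (and modulus) by g = 2: 20·t ≡ 2 (mod 9).
    Reduce coefficients mod 9: 2·t ≡ 2 (mod 9).
    The inverse of 2 mod 9 is 5 (since 2·5 = 10 = 1·9 + 1), so t ≡ 5·2 = 10 ≡ 1 (mod 9).
    Then x = 12 + 40·1 = 52, valid modulo lcm(40, 18) = 360: x ≡ 52 (mod 360).
Verify: 52 mod 8 = 4, 52 mod 10 = 2, 52 mod 18 = 16.

x ≡ 52 (mod 360).


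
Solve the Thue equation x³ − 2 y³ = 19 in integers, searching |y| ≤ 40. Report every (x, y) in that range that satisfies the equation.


The equation is x³ - 2y³ = 19. For fixed y, x³ = 2·y³ + 19, so a solution requires the RHS to be a perfect cube.
Strategy: iterate y from -40 to 40, compute RHS = 2·y³ + 19, and check whether it is a (positive or negative) perfect cube.
Check small values of y:
  y = 0: RHS = 19 is not a perfect cube.
  y = 1: RHS = 21 is not a perfect cube.
  y = -1: RHS = 17 is not a perfect cube.
  y = 2: RHS = 35 is not a perfect cube.
  y = -2: RHS = 3 is not a perfect cube.
  y = 3: RHS = 73 is not a perfect cube.
  y = -3: RHS = -35 is not a perfect cube.
Continuing the search up to |y| = 40 finds no solutions either.
No (x, y) in the scanned range satisfies the equation.

No integer solutions with |y| ≤ 40.


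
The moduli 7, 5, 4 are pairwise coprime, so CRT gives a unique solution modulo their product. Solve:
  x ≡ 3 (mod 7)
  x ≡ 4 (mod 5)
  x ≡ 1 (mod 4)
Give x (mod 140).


Moduli 7, 5, 4 are pairwise coprime; by CRT there is a unique solution modulo M = 7 · 5 · 4 = 140.
Solve pairwise, accumulating the modulus:
  Start with x ≡ 3 (mod 7).
  Combine with x ≡ 4 (mod 5): since gcd(7, 5) = 1, we get a unique residue mod 35.
    Write x = 3 + 7·t and substitute into x ≡ 4 (mod 5): 7·t ≡ 4 − 3 = 1 (mod 5).
    Reduce coefficients mod 5: 2·t ≡ 1 (mod 5).
    The inverse of 2 mod 5 is 3 (since 2·3 = 6 = 1·5 + 1), so t ≡ 3·1 = 3 ≡ 3 (mod 5).
    Then x = 3 + 7·3 = 24, valid modulo lcm(7, 5) = 35: x ≡ 24 (mod 35).
  Combine with x ≡ 1 (mod 4): since gcd(35, 4) = 1, we get a unique residue mod 140.
    Write x = 24 + 35·t and substitute into x ≡ 1 (mod 4): 35·t ≡ 1 − 24 = -23 (mod 4).
    Reduce coefficients mod 4: 3·t ≡ 1 (mod 4).
    The inverse of 3 mod 4 is 3 (since 3·3 = 9 = 2·4 + 1), so t ≡ 3·1 = 3 ≡ 3 (mod 4).
    Then x = 24 + 35·3 = 129, valid modulo lcm(35, 4) = 140: x ≡ 129 (mod 140).
Verify: 129 mod 7 = 3 ✓, 129 mod 5 = 4 ✓, 129 mod 4 = 1 ✓.

x ≡ 129 (mod 140).


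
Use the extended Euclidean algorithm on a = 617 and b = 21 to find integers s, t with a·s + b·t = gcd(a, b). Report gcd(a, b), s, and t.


Euclidean algorithm on (617, 21) — divide until remainder is 0:
  617 = 29 · 21 + 8
  21 = 2 · 8 + 5
  8 = 1 · 5 + 3
  5 = 1 · 3 + 2
  3 = 1 · 2 + 1
  2 = 2 · 1 + 0
gcd(617, 21) = 1.
Track Bezout coefficients alongside the remainders: start with r₀ = 617 = a·1 + b·0 (s = 1, t = 0) and r₁ = 21 = a·0 + b·1 (s = 0, t = 1); each new remainder r_{k+1} = r_{k-1} − q_k·r_k inherits s_{k+1} = s_{k-1} − q_k·s_k, t_{k+1} = t_{k-1} − q_k·t_k, so r_k = a·s_k + b·t_k at every step:
  q = 29: r = 8, s = 1 − 29·0 = 1, t = 0 − 29·1 = -29  (check: 617·1 + 21·(-29) = 8)
  q = 2: r = 5, s = 0 − 2·1 = -2, t = 1 − 2·(-29) = 59  (check: 617·(-2) + 21·59 = 5)
  q = 1: r = 3, s = 1 − 1·(-2) = 3, t = -29 − 1·59 = -88  (check: 617·3 + 21·(-88) = 3)
  q = 1: r = 2, s = -2 − 1·3 = -5, t = 59 − 1·(-88) = 147  (check: 617·(-5) + 21·147 = 2)
  q = 1: r = 1, s = 3 − 1·(-5) = 8, t = -88 − 1·147 = -235  (check: 617·8 + 21·(-235) = 1)
The row with r = 1 (the gcd) gives the Bezout coefficients s = 8, t = -235.
Result: 617 · (8) + 21 · (-235) = 1.

gcd(617, 21) = 1; s = 8, t = -235 (check: 617·8 + 21·(-235) = 1).


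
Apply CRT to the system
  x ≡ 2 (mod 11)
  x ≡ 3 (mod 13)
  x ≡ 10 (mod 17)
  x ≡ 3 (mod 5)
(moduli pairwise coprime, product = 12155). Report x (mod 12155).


Product of moduli M = 11 · 13 · 17 · 5 = 12155.
Merge one congruence at a time:
  Start: x ≡ 2 (mod 11).
  Combine with x ≡ 3 (mod 13); new modulus lcm = 143.
    Write x = 2 + 11·t and substitute into x ≡ 3 (mod 13): 11·t ≡ 3 − 2 = 1 (mod 13).
    The inverse of 11 mod 13 is 6 (since 11·6 = 66 = 5·13 + 1), so t ≡ 6·1 = 6 ≡ 6 (mod 13).
    Then x = 2 + 11·6 = 68, valid modulo lcm(11, 13) = 143: x ≡ 68 (mod 143).
  Combine with x ≡ 10 (mod 17); new modulus lcm = 2431.
    Write x = 68 + 143·t and substitute into x ≡ 10 (mod 17): 143·t ≡ 10 − 68 = -58 (mod 17).
    Reduce coefficients mod 17: 7·t ≡ 10 (mod 17).
    The inverse of 7 mod 17 is 5 (since 7·5 = 35 = 2·17 + 1), so t ≡ 5·10 = 50 ≡ 16 (mod 17).
    Then x = 68 + 143·16 = 2356, valid modulo lcm(143, 17) = 2431: x ≡ 2356 (mod 2431).
  Combine with x ≡ 3 (mod 5); new modulus lcm = 12155.
    Write x = 2356 + 2431·t and substitute into x ≡ 3 (mod 5): 2431·t ≡ 3 − 2356 = -2353 (mod 5).
    Reduce coefficients mod 5: 1·t ≡ 2 (mod 5).
    So t ≡ 2 (mod 5).
    Then x = 2356 + 2431·2 = 7218, valid modulo lcm(2431, 5) = 12155: x ≡ 7218 (mod 12155).
Verify against each original: 7218 mod 11 = 2, 7218 mod 13 = 3, 7218 mod 17 = 10, 7218 mod 5 = 3.

x ≡ 7218 (mod 12155).


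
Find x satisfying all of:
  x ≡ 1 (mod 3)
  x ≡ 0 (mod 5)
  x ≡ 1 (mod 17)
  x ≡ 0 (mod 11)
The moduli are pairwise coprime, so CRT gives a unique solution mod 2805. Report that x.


Product of moduli M = 3 · 5 · 17 · 11 = 2805.
Merge one congruence at a time:
  Start: x ≡ 1 (mod 3).
  Combine with x ≡ 0 (mod 5); new modulus lcm = 15.
    Write x = 1 + 3·t and substitute into x ≡ 0 (mod 5): 3·t ≡ 0 − 1 = -1 (mod 5).
    Reduce coefficients mod 5: 3·t ≡ 4 (mod 5).
    The inverse of 3 mod 5 is 2 (since 3·2 = 6 = 1·5 + 1), so t ≡ 2·4 = 8 ≡ 3 (mod 5).
    Then x = 1 + 3·3 = 10, valid modulo lcm(3, 5) = 15: x ≡ 10 (mod 15).
  Combine with x ≡ 1 (mod 17); new modulus lcm = 255.
    Write x = 10 + 15·t and substitute into x ≡ 1 (mod 17): 15·t ≡ 1 − 10 = -9 (mod 17).
    Reduce coefficients mod 17: 15·t ≡ 8 (mod 17).
    The inverse of 15 mod 17 is 8 (since 15·8 = 120 = 7·17 + 1), so t ≡ 8·8 = 64 ≡ 13 (mod 17).
    Then x = 10 + 15·13 = 205, valid modulo lcm(15, 17) = 255: x ≡ 205 (mod 255).
  Combine with x ≡ 0 (mod 11); new modulus lcm = 2805.
    Write x = 205 + 255·t and substitute into x ≡ 0 (mod 11): 255·t ≡ 0 − 205 = -205 (mod 11).
    Reduce coefficients mod 11: 2·t ≡ 4 (mod 11).
    The inverse of 2 mod 11 is 6 (since 2·6 = 12 = 1·11 + 1), so t ≡ 6·4 = 24 ≡ 2 (mod 11).
    Then x = 205 + 255·2 = 715, valid modulo lcm(255, 11) = 2805: x ≡ 715 (mod 2805).
Verify against each original: 715 mod 3 = 1, 715 mod 5 = 0, 715 mod 17 = 1, 715 mod 11 = 0.

x ≡ 715 (mod 2805).


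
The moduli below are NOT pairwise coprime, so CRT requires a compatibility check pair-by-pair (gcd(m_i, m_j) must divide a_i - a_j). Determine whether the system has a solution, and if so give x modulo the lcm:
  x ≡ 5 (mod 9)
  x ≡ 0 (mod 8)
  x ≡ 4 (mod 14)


Moduli 9, 8, 14 are not pairwise coprime, so CRT works modulo lcm(m_i) when all pairwise compatibility conditions hold.
Pairwise compatibility: gcd(m_i, m_j) must divide a_i - a_j for every pair.
Merge one congruence at a time:
  Start: x ≡ 5 (mod 9).
  Combine with x ≡ 0 (mod 8): gcd(9, 8) = 1; 0 - 5 = -5, which IS divisible by 1, so compatible.
    Write x = 5 + 9·t and substitute into x ≡ 0 (mod 8): 9·t ≡ 0 − 5 = -5 (mod 8).
    Reduce coefficients mod 8: 1·t ≡ 3 (mod 8).
    So t ≡ 3 (mod 8).
    Then x = 5 + 9·3 = 32, valid modulo lcm(9, 8) = 72: x ≡ 32 (mod 72).
  Combine with x ≡ 4 (mod 14): gcd(72, 14) = 2; 4 - 32 = -28, which IS divisible by 2, so compatible.
    Write x = 32 + 72·t and substitute into x ≡ 4 (mod 14): 72·t ≡ 4 − 32 = -28 (mod 14).
    Divide the congruence (and modulus) by g = 2: 36·t ≡ -14 (mod 7).
    Reduce coefficients mod 7: 1·t ≡ 0 (mod 7).
    So t ≡ 0 (mod 7).
    Then x = 32 + 72·0 = 32, valid modulo lcm(72, 14) = 504: x ≡ 32 (mod 504).
Verify: 32 mod 9 = 5, 32 mod 8 = 0, 32 mod 14 = 4.

x ≡ 32 (mod 504).


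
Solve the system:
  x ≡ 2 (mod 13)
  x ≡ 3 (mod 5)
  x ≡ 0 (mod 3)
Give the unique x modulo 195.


Moduli 13, 5, 3 are pairwise coprime; by CRT there is a unique solution modulo M = 13 · 5 · 3 = 195.
Solve pairwise, accumulating the modulus:
  Start with x ≡ 2 (mod 13).
  Combine with x ≡ 3 (mod 5): since gcd(13, 5) = 1, we get a unique residue mod 65.
    Write x = 2 + 13·t and substitute into x ≡ 3 (mod 5): 13·t ≡ 3 − 2 = 1 (mod 5).
    Reduce coefficients mod 5: 3·t ≡ 1 (mod 5).
    The inverse of 3 mod 5 is 2 (since 3·2 = 6 = 1·5 + 1), so t ≡ 2·1 = 2 ≡ 2 (mod 5).
    Then x = 2 + 13·2 = 28, valid modulo lcm(13, 5) = 65: x ≡ 28 (mod 65).
  Combine with x ≡ 0 (mod 3): since gcd(65, 3) = 1, we get a unique residue mod 195.
    Write x = 28 + 65·t and substitute into x ≡ 0 (mod 3): 65·t ≡ 0 − 28 = -28 (mod 3).
    Reduce coefficients mod 3: 2·t ≡ 2 (mod 3).
    The inverse of 2 mod 3 is 2 (since 2·2 = 4 = 1·3 + 1), so t ≡ 2·2 = 4 ≡ 1 (mod 3).
    Then x = 28 + 65·1 = 93, valid modulo lcm(65, 3) = 195: x ≡ 93 (mod 195).
Verify: 93 mod 13 = 2 ✓, 93 mod 5 = 3 ✓, 93 mod 3 = 0 ✓.

x ≡ 93 (mod 195).


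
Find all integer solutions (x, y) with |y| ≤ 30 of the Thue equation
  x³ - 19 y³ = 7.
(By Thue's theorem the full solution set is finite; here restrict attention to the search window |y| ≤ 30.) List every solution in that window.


The equation is x³ - 19y³ = 7. For fixed y, x³ = 19·y³ + 7, so a solution requires the RHS to be a perfect cube.
Strategy: iterate y from -30 to 30, compute RHS = 19·y³ + 7, and check whether it is a (positive or negative) perfect cube.
Check small values of y:
  y = 0: RHS = 7 is not a perfect cube.
  y = 1: RHS = 26 is not a perfect cube.
  y = -1: RHS = -12 is not a perfect cube.
  y = 2: RHS = 159 is not a perfect cube.
  y = -2: RHS = -145 is not a perfect cube.
  y = 3: RHS = 520 is not a perfect cube.
  y = -3: RHS = -506 is not a perfect cube.
Continuing the search up to |y| = 30 finds no solutions either.
No (x, y) in the scanned range satisfies the equation.

No integer solutions with |y| ≤ 30.


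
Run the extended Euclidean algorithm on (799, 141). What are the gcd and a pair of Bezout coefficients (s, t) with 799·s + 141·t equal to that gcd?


Euclidean algorithm on (799, 141) — divide until remainder is 0:
  799 = 5 · 141 + 94
  141 = 1 · 94 + 47
  94 = 2 · 47 + 0
gcd(799, 141) = 47.
Track Bezout coefficients alongside the remainders: start with r₀ = 799 = a·1 + b·0 (s = 1, t = 0) and r₁ = 141 = a·0 + b·1 (s = 0, t = 1); each new remainder r_{k+1} = r_{k-1} − q_k·r_k inherits s_{k+1} = s_{k-1} − q_k·s_k, t_{k+1} = t_{k-1} − q_k·t_k, so r_k = a·s_k + b·t_k at every step:
  q = 5: r = 94, s = 1 − 5·0 = 1, t = 0 − 5·1 = -5  (check: 799·1 + 141·(-5) = 94)
  q = 1: r = 47, s = 0 − 1·1 = -1, t = 1 − 1·(-5) = 6  (check: 799·(-1) + 141·6 = 47)
The row with r = 47 (the gcd) gives the Bezout coefficients s = -1, t = 6.
Result: 799 · (-1) + 141 · (6) = 47.

gcd(799, 141) = 47; s = -1, t = 6 (check: 799·(-1) + 141·6 = 47).


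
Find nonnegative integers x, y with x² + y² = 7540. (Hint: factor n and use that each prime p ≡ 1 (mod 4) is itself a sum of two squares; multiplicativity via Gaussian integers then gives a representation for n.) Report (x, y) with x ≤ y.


Step 1: Factor n = 7540 = 2^2 · 5 · 13 · 29.
Step 2: Check the mod-4 condition on each prime factor: 2 = 2 (special); 5 ≡ 1 (mod 4), exponent 1; 13 ≡ 1 (mod 4), exponent 1; 29 ≡ 1 (mod 4), exponent 1.
All primes ≡ 3 (mod 4) appear to even exponent (or don't appear), so by the two-squares theorem n IS expressible as a sum of two squares.
Step 3: Build a representation. Group n = k² · m with k = 2 and m = 5 · 13 · 29 = 1885 (a product of primes ≡ 1 (mod 4)); a representation of m scales to one of n via (k·x)² + (k·y)² = k²(x² + y²). Each prime p ≡ 1 (mod 4) is itself a sum of two squares; find a² by testing p − a² for a perfect square:
  5: 5 − 1² = 4 = 2² ⇒ 5 = 1² + 2².
  13: 13 − 1² = 12, 13 − 2² = 9 = 3² ⇒ 13 = 2² + 3².
  29: 29 − 1² = 28, 29 − 2² = 25 = 5² ⇒ 29 = 2² + 5².
  Combine using the Brahmagupta–Fibonacci identity (a² + b²)(c² + d²) = (ac − bd)² + (ad + bc)² = (ac + bd)² + (ad − bc)²:
  5 · 13 = 65: from (1² + 2²)(2² + 3²), take (1·2 − 2·3, 1·3 + 2·2) = (2 − 6, 3 + 4) = (-4, 7); dropping signs (only squares matter) gives (4, 7); check 4² + 7² = 16 + 49 = 65 ✓.
  65 · 29 = 1885: from (4² + 7²)(2² + 5²), take (4·2 − 7·5, 4·5 + 7·2) = (8 − 35, 20 + 14) = (-27, 34); dropping signs (only squares matter) gives (27, 34); check 27² + 34² = 729 + 1156 = 1885 ✓.
  Scale by k = 2: (2·27, 2·34) = (54, 68).
Step 4: Order so x ≤ y and verify: 54² + 68² = 2916 + 4624 = 7540 = n. ✓

n = 7540 = 54² + 68² (one valid representation with x ≤ y).


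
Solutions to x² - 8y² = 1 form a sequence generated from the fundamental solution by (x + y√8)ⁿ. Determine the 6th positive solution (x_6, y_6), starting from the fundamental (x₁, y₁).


Step 1: Find the fundamental solution (x₁, y₁) of x² - 8y² = 1.
  Expand √8 as a continued fraction. a₀ = ⌊√8⌋ = 2; iterate m_{k+1} = d_k·a_k − m_k, d_{k+1} = (8 − m_{k+1}²)/d_k, a_{k+1} = ⌊(a₀ + m_{k+1})/d_{k+1}⌋ (starting m₀ = 0, d₀ = 1), with convergents p_k = a_k·p_{k-1} + p_{k-2}, q_k = a_k·q_{k-1} + q_{k-2} (p₋₁ = 1, q₋₁ = 0):
  k = 0: a₀ = 2; p₀/q₀ = 2/1; p₀² − 8·q₀² = 4 − 8 = -4.
  k = 1: m = 2, d = 4, a = ⌊(2 + 2)/4⌋ = 1; p/q = (1·2 + 1)/(1·1 + 0) = 3/1; p² − 8·q² = 9 − 8 = 1.
  The first convergent with p² − 8·q² = 1 gives the fundamental solution (x₁, y₁) = (3, 1).
Step 2: Apply the recurrence (x_{n+1}, y_{n+1}) = (x₁x_n + 8y₁y_n, x₁y_n + y₁x_n) repeatedly.
  From (x_1, y_1) = (3, 1): x_2 = 3·3 + 8·1·1 = 17; y_2 = 3·1 + 1·3 = 6.
  From (x_2, y_2) = (17, 6): x_3 = 3·17 + 8·1·6 = 99; y_3 = 3·6 + 1·17 = 35.
  From (x_3, y_3) = (99, 35): x_4 = 3·99 + 8·1·35 = 577; y_4 = 3·35 + 1·99 = 204.
  From (x_4, y_4) = (577, 204): x_5 = 3·577 + 8·1·204 = 3363; y_5 = 3·204 + 1·577 = 1189.
  From (x_5, y_5) = (3363, 1189): x_6 = 3·3363 + 8·1·1189 = 19601; y_6 = 3·1189 + 1·3363 = 6930.
Step 3: Verify x_6² - 8·y_6² = 384199201 - 384199200 = 1 (should be 1). ✓

(x_1, y_1) = (3, 1); (x_6, y_6) = (19601, 6930).


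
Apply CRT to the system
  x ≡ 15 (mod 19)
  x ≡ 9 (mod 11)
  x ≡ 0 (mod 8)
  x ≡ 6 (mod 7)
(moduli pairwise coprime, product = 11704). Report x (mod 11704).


Product of moduli M = 19 · 11 · 8 · 7 = 11704.
Merge one congruence at a time:
  Start: x ≡ 15 (mod 19).
  Combine with x ≡ 9 (mod 11); new modulus lcm = 209.
    Write x = 15 + 19·t and substitute into x ≡ 9 (mod 11): 19·t ≡ 9 − 15 = -6 (mod 11).
    Reduce coefficients mod 11: 8·t ≡ 5 (mod 11).
    The inverse of 8 mod 11 is 7 (since 8·7 = 56 = 5·11 + 1), so t ≡ 7·5 = 35 ≡ 2 (mod 11).
    Then x = 15 + 19·2 = 53, valid modulo lcm(19, 11) = 209: x ≡ 53 (mod 209).
  Combine with x ≡ 0 (mod 8); new modulus lcm = 1672.
    Write x = 53 + 209·t and substitute into x ≡ 0 (mod 8): 209·t ≡ 0 − 53 = -53 (mod 8).
    Reduce coefficients mod 8: 1·t ≡ 3 (mod 8).
    So t ≡ 3 (mod 8).
    Then x = 53 + 209·3 = 680, valid modulo lcm(209, 8) = 1672: x ≡ 680 (mod 1672).
  Combine with x ≡ 6 (mod 7); new modulus lcm = 11704.
    Write x = 680 + 1672·t and substitute into x ≡ 6 (mod 7): 1672·t ≡ 6 − 680 = -674 (mod 7).
    Reduce coefficients mod 7: 6·t ≡ 5 (mod 7).
    The inverse of 6 mod 7 is 6 (since 6·6 = 36 = 5·7 + 1), so t ≡ 6·5 = 30 ≡ 2 (mod 7).
    Then x = 680 + 1672·2 = 4024, valid modulo lcm(1672, 7) = 11704: x ≡ 4024 (mod 11704).
Verify against each original: 4024 mod 19 = 15, 4024 mod 11 = 9, 4024 mod 8 = 0, 4024 mod 7 = 6.

x ≡ 4024 (mod 11704).


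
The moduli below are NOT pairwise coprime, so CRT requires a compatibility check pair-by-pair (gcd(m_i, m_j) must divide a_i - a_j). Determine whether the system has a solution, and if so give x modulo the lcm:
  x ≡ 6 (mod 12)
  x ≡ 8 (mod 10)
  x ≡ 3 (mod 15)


Moduli 12, 10, 15 are not pairwise coprime, so CRT works modulo lcm(m_i) when all pairwise compatibility conditions hold.
Pairwise compatibility: gcd(m_i, m_j) must divide a_i - a_j for every pair.
Merge one congruence at a time:
  Start: x ≡ 6 (mod 12).
  Combine with x ≡ 8 (mod 10): gcd(12, 10) = 2; 8 - 6 = 2, which IS divisible by 2, so compatible.
    Write x = 6 + 12·t and substitute into x ≡ 8 (mod 10): 12·t ≡ 8 − 6 = 2 (mod 10).
    Divide the congruence (and modulus) by g = 2: 6·t ≡ 1 (mod 5).
    Reduce coefficients mod 5: 1·t ≡ 1 (mod 5).
    So t ≡ 1 (mod 5).
    Then x = 6 + 12·1 = 18, valid modulo lcm(12, 10) = 60: x ≡ 18 (mod 60).
  Combine with x ≡ 3 (mod 15): gcd(60, 15) = 15; 3 - 18 = -15, which IS divisible by 15, so compatible.
    Write x = 18 + 60·t and substitute into x ≡ 3 (mod 15): 60·t ≡ 3 − 18 = -15 (mod 15).
    Divide the congruence (and modulus) by g = 15: 4·t ≡ -1 (mod 1).
    Modulo 1 every t works; take t = 0.
    Then x = 18 + 60·0 = 18, valid modulo lcm(60, 15) = 60: x ≡ 18 (mod 60).
Verify: 18 mod 12 = 6, 18 mod 10 = 8, 18 mod 15 = 3.

x ≡ 18 (mod 60).


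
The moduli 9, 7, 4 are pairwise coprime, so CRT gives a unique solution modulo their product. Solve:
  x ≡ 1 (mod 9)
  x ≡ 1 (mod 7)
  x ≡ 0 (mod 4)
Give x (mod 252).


Moduli 9, 7, 4 are pairwise coprime; by CRT there is a unique solution modulo M = 9 · 7 · 4 = 252.
Solve pairwise, accumulating the modulus:
  Start with x ≡ 1 (mod 9).
  Combine with x ≡ 1 (mod 7): since gcd(9, 7) = 1, we get a unique residue mod 63.
    Write x = 1 + 9·t and substitute into x ≡ 1 (mod 7): 9·t ≡ 1 − 1 = 0 (mod 7).
    Reduce coefficients mod 7: 2·t ≡ 0 (mod 7).
    The inverse of 2 mod 7 is 4 (since 2·4 = 8 = 1·7 + 1), so t ≡ 4·0 = 0 ≡ 0 (mod 7).
    Then x = 1 + 9·0 = 1, valid modulo lcm(9, 7) = 63: x ≡ 1 (mod 63).
  Combine with x ≡ 0 (mod 4): since gcd(63, 4) = 1, we get a unique residue mod 252.
    Write x = 1 + 63·t and substitute into x ≡ 0 (mod 4): 63·t ≡ 0 − 1 = -1 (mod 4).
    Reduce coefficients mod 4: 3·t ≡ 3 (mod 4).
    The inverse of 3 mod 4 is 3 (since 3·3 = 9 = 2·4 + 1), so t ≡ 3·3 = 9 ≡ 1 (mod 4).
    Then x = 1 + 63·1 = 64, valid modulo lcm(63, 4) = 252: x ≡ 64 (mod 252).
Verify: 64 mod 9 = 1 ✓, 64 mod 7 = 1 ✓, 64 mod 4 = 0 ✓.

x ≡ 64 (mod 252).


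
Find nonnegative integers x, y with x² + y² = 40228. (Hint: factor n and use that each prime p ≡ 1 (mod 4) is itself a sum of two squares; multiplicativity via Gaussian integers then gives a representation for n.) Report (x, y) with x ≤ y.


Step 1: Factor n = 40228 = 2^2 · 89 · 113.
Step 2: Check the mod-4 condition on each prime factor: 2 = 2 (special); 89 ≡ 1 (mod 4), exponent 1; 113 ≡ 1 (mod 4), exponent 1.
All primes ≡ 3 (mod 4) appear to even exponent (or don't appear), so by the two-squares theorem n IS expressible as a sum of two squares.
Step 3: Build a representation. Group n = k² · m with k = 2 and m = 89 · 113 = 10057 (a product of primes ≡ 1 (mod 4)); a representation of m scales to one of n via (k·x)² + (k·y)² = k²(x² + y²). Each prime p ≡ 1 (mod 4) is itself a sum of two squares; find a² by testing p − a² for a perfect square:
  89: 89 − 1² = 88, 89 − 2² = 85, 89 − 3² = 80, 89 − 4² = 73, 89 − 5² = 64 = 8² ⇒ 89 = 5² + 8².
  113: 113 − 1² = 112, 113 − 2² = 109, 113 − 3² = 104, 113 − 4² = 97, 113 − 5² = 88, 113 − 6² = 77, 113 − 7² = 64 = 8² ⇒ 113 = 7² + 8².
  Combine using the Brahmagupta–Fibonacci identity (a² + b²)(c² + d²) = (ac − bd)² + (ad + bc)² = (ac + bd)² + (ad − bc)²:
  89 · 113 = 10057: from (5² + 8²)(7² + 8²), take (5·7 − 8·8, 5·8 + 8·7) = (35 − 64, 40 + 56) = (-29, 96); dropping signs (only squares matter) gives (29, 96); check 29² + 96² = 841 + 9216 = 10057 ✓.
  Scale by k = 2: (2·29, 2·96) = (58, 192).
Step 4: Order so x ≤ y and verify: 58² + 192² = 3364 + 36864 = 40228 = n. ✓

n = 40228 = 58² + 192² (one valid representation with x ≤ y).


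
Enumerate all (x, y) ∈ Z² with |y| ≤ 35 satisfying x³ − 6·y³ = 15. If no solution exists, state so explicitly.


The equation is x³ - 6y³ = 15. For fixed y, x³ = 6·y³ + 15, so a solution requires the RHS to be a perfect cube.
Strategy: iterate y from -35 to 35, compute RHS = 6·y³ + 15, and check whether it is a (positive or negative) perfect cube.
Check small values of y:
  y = 0: RHS = 15 is not a perfect cube.
  y = 1: RHS = 21 is not a perfect cube.
  y = -1: RHS = 9 is not a perfect cube.
  y = 2: RHS = 63 is not a perfect cube.
  y = -2: RHS = -33 is not a perfect cube.
  y = 3: RHS = 177 is not a perfect cube.
  y = -3: RHS = -147 is not a perfect cube.
Continuing the search up to |y| = 35 finds no solutions either.
No (x, y) in the scanned range satisfies the equation.

No integer solutions with |y| ≤ 35.


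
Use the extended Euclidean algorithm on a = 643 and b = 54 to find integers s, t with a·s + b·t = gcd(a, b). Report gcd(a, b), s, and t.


Euclidean algorithm on (643, 54) — divide until remainder is 0:
  643 = 11 · 54 + 49
  54 = 1 · 49 + 5
  49 = 9 · 5 + 4
  5 = 1 · 4 + 1
  4 = 4 · 1 + 0
gcd(643, 54) = 1.
Track Bezout coefficients alongside the remainders: start with r₀ = 643 = a·1 + b·0 (s = 1, t = 0) and r₁ = 54 = a·0 + b·1 (s = 0, t = 1); each new remainder r_{k+1} = r_{k-1} − q_k·r_k inherits s_{k+1} = s_{k-1} − q_k·s_k, t_{k+1} = t_{k-1} − q_k·t_k, so r_k = a·s_k + b·t_k at every step:
  q = 11: r = 49, s = 1 − 11·0 = 1, t = 0 − 11·1 = -11  (check: 643·1 + 54·(-11) = 49)
  q = 1: r = 5, s = 0 − 1·1 = -1, t = 1 − 1·(-11) = 12  (check: 643·(-1) + 54·12 = 5)
  q = 9: r = 4, s = 1 − 9·(-1) = 10, t = -11 − 9·12 = -119  (check: 643·10 + 54·(-119) = 4)
  q = 1: r = 1, s = -1 − 1·10 = -11, t = 12 − 1·(-119) = 131  (check: 643·(-11) + 54·131 = 1)
The row with r = 1 (the gcd) gives the Bezout coefficients s = -11, t = 131.
Result: 643 · (-11) + 54 · (131) = 1.

gcd(643, 54) = 1; s = -11, t = 131 (check: 643·(-11) + 54·131 = 1).


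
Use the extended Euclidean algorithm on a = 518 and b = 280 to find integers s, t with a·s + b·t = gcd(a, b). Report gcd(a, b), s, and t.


Euclidean algorithm on (518, 280) — divide until remainder is 0:
  518 = 1 · 280 + 238
  280 = 1 · 238 + 42
  238 = 5 · 42 + 28
  42 = 1 · 28 + 14
  28 = 2 · 14 + 0
gcd(518, 280) = 14.
Track Bezout coefficients alongside the remainders: start with r₀ = 518 = a·1 + b·0 (s = 1, t = 0) and r₁ = 280 = a·0 + b·1 (s = 0, t = 1); each new remainder r_{k+1} = r_{k-1} − q_k·r_k inherits s_{k+1} = s_{k-1} − q_k·s_k, t_{k+1} = t_{k-1} − q_k·t_k, so r_k = a·s_k + b·t_k at every step:
  q = 1: r = 238, s = 1 − 1·0 = 1, t = 0 − 1·1 = -1  (check: 518·1 + 280·(-1) = 238)
  q = 1: r = 42, s = 0 − 1·1 = -1, t = 1 − 1·(-1) = 2  (check: 518·(-1) + 280·2 = 42)
  q = 5: r = 28, s = 1 − 5·(-1) = 6, t = -1 − 5·2 = -11  (check: 518·6 + 280·(-11) = 28)
  q = 1: r = 14, s = -1 − 1·6 = -7, t = 2 − 1·(-11) = 13  (check: 518·(-7) + 280·13 = 14)
The row with r = 14 (the gcd) gives the Bezout coefficients s = -7, t = 13.
Result: 518 · (-7) + 280 · (13) = 14.

gcd(518, 280) = 14; s = -7, t = 13 (check: 518·(-7) + 280·13 = 14).


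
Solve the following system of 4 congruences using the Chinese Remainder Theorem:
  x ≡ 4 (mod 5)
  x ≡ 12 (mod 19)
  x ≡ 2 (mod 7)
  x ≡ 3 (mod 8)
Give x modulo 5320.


Product of moduli M = 5 · 19 · 7 · 8 = 5320.
Merge one congruence at a time:
  Start: x ≡ 4 (mod 5).
  Combine with x ≡ 12 (mod 19); new modulus lcm = 95.
    Write x = 4 + 5·t and substitute into x ≡ 12 (mod 19): 5·t ≡ 12 − 4 = 8 (mod 19).
    The inverse of 5 mod 19 is 4 (since 5·4 = 20 = 1·19 + 1), so t ≡ 4·8 = 32 ≡ 13 (mod 19).
    Then x = 4 + 5·13 = 69, valid modulo lcm(5, 19) = 95: x ≡ 69 (mod 95).
  Combine with x ≡ 2 (mod 7); new modulus lcm = 665.
    Write x = 69 + 95·t and substitute into x ≡ 2 (mod 7): 95·t ≡ 2 − 69 = -67 (mod 7).
    Reduce coefficients mod 7: 4·t ≡ 3 (mod 7).
    The inverse of 4 mod 7 is 2 (since 4·2 = 8 = 1·7 + 1), so t ≡ 2·3 = 6 ≡ 6 (mod 7).
    Then x = 69 + 95·6 = 639, valid modulo lcm(95, 7) = 665: x ≡ 639 (mod 665).
  Combine with x ≡ 3 (mod 8); new modulus lcm = 5320.
    Write x = 639 + 665·t and substitute into x ≡ 3 (mod 8): 665·t ≡ 3 − 639 = -636 (mod 8).
    Reduce coefficients mod 8: 1·t ≡ 4 (mod 8).
    So t ≡ 4 (mod 8).
    Then x = 639 + 665·4 = 3299, valid modulo lcm(665, 8) = 5320: x ≡ 3299 (mod 5320).
Verify against each original: 3299 mod 5 = 4, 3299 mod 19 = 12, 3299 mod 7 = 2, 3299 mod 8 = 3.

x ≡ 3299 (mod 5320).


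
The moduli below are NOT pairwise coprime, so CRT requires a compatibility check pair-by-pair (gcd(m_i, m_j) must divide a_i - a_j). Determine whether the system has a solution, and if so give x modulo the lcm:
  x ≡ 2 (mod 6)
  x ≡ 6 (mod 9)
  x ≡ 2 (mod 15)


Moduli 6, 9, 15 are not pairwise coprime, so CRT works modulo lcm(m_i) when all pairwise compatibility conditions hold.
Pairwise compatibility: gcd(m_i, m_j) must divide a_i - a_j for every pair.
Merge one congruence at a time:
  Start: x ≡ 2 (mod 6).
  Combine with x ≡ 6 (mod 9): gcd(6, 9) = 3, and 6 - 2 = 4 is NOT divisible by 3.
    ⇒ system is inconsistent (no integer solution).

No solution (the system is inconsistent).


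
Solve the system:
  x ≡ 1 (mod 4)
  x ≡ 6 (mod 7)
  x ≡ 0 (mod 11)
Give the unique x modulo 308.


Moduli 4, 7, 11 are pairwise coprime; by CRT there is a unique solution modulo M = 4 · 7 · 11 = 308.
Solve pairwise, accumulating the modulus:
  Start with x ≡ 1 (mod 4).
  Combine with x ≡ 6 (mod 7): since gcd(4, 7) = 1, we get a unique residue mod 28.
    Write x = 1 + 4·t and substitute into x ≡ 6 (mod 7): 4·t ≡ 6 − 1 = 5 (mod 7).
    The inverse of 4 mod 7 is 2 (since 4·2 = 8 = 1·7 + 1), so t ≡ 2·5 = 10 ≡ 3 (mod 7).
    Then x = 1 + 4·3 = 13, valid modulo lcm(4, 7) = 28: x ≡ 13 (mod 28).
  Combine with x ≡ 0 (mod 11): since gcd(28, 11) = 1, we get a unique residue mod 308.
    Write x = 13 + 28·t and substitute into x ≡ 0 (mod 11): 28·t ≡ 0 − 13 = -13 (mod 11).
    Reduce coefficients mod 11: 6·t ≡ 9 (mod 11).
    The inverse of 6 mod 11 is 2 (since 6·2 = 12 = 1·11 + 1), so t ≡ 2·9 = 18 ≡ 7 (mod 11).
    Then x = 13 + 28·7 = 209, valid modulo lcm(28, 11) = 308: x ≡ 209 (mod 308).
Verify: 209 mod 4 = 1 ✓, 209 mod 7 = 6 ✓, 209 mod 11 = 0 ✓.

x ≡ 209 (mod 308).


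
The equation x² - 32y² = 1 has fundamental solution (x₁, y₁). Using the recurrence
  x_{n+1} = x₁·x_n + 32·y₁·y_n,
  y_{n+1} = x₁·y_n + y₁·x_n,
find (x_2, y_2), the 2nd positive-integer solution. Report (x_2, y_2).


Step 1: Find the fundamental solution (x₁, y₁) of x² - 32y² = 1.
  Expand √32 as a continued fraction. a₀ = ⌊√32⌋ = 5; iterate m_{k+1} = d_k·a_k − m_k, d_{k+1} = (32 − m_{k+1}²)/d_k, a_{k+1} = ⌊(a₀ + m_{k+1})/d_{k+1}⌋ (starting m₀ = 0, d₀ = 1), with convergents p_k = a_k·p_{k-1} + p_{k-2}, q_k = a_k·q_{k-1} + q_{k-2} (p₋₁ = 1, q₋₁ = 0):
  k = 0: a₀ = 5; p₀/q₀ = 5/1; p₀² − 32·q₀² = 25 − 32 = -7.
  k = 1: m = 5, d = 7, a = ⌊(5 + 5)/7⌋ = 1; p/q = (1·5 + 1)/(1·1 + 0) = 6/1; p² − 32·q² = 36 − 32 = 4.
  k = 2: m = 2, d = 4, a = ⌊(5 + 2)/4⌋ = 1; p/q = (1·6 + 5)/(1·1 + 1) = 11/2; p² − 32·q² = 121 − 128 = -7.
  k = 3: m = 2, d = 7, a = ⌊(5 + 2)/7⌋ = 1; p/q = (1·11 + 6)/(1·2 + 1) = 17/3; p² − 32·q² = 289 − 288 = 1.
  The first convergent with p² − 32·q² = 1 gives the fundamental solution (x₁, y₁) = (17, 3).
Step 2: Apply the recurrence (x_{n+1}, y_{n+1}) = (x₁x_n + 32y₁y_n, x₁y_n + y₁x_n) repeatedly.
  From (x_1, y_1) = (17, 3): x_2 = 17·17 + 32·3·3 = 577; y_2 = 17·3 + 3·17 = 102.
Step 3: Verify x_2² - 32·y_2² = 332929 - 332928 = 1 (should be 1). ✓

(x_1, y_1) = (17, 3); (x_2, y_2) = (577, 102).


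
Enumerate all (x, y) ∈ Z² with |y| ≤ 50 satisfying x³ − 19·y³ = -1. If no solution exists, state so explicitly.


The equation is x³ - 19y³ = -1. For fixed y, x³ = 19·y³ − 1, so a solution requires the RHS to be a perfect cube.
Strategy: iterate y from -50 to 50, compute RHS = 19·y³ − 1, and check whether it is a (positive or negative) perfect cube.
Check small values of y:
  y = 0: RHS = -1 = (-1)³ ⇒ x = -1 works.
  y = 1: RHS = 18 is not a perfect cube.
  y = -1: RHS = -20 is not a perfect cube.
  y = 2: RHS = 151 is not a perfect cube.
  y = -2: RHS = -153 is not a perfect cube.
  y = 3: RHS = 512 = (8)³ ⇒ x = 8 works.
  y = -3: RHS = -514 is not a perfect cube.
Continuing the search up to |y| = 50 finds no further solutions beyond those listed.
Collected solutions: (-1, 0), (8, 3).

Solutions (with |y| ≤ 50): (-1, 0), (8, 3).


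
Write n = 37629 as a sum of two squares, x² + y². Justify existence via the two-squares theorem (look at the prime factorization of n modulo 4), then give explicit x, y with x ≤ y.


Step 1: Factor n = 37629 = 3^2 · 37 · 113.
Step 2: Check the mod-4 condition on each prime factor: 3 ≡ 3 (mod 4), exponent 2 (must be even); 37 ≡ 1 (mod 4), exponent 1; 113 ≡ 1 (mod 4), exponent 1.
All primes ≡ 3 (mod 4) appear to even exponent (or don't appear), so by the two-squares theorem n IS expressible as a sum of two squares.
Step 3: Build a representation. Group n = k² · m with k = 3 and m = 37 · 113 = 4181 (a product of primes ≡ 1 (mod 4)); a representation of m scales to one of n via (k·x)² + (k·y)² = k²(x² + y²). Each prime p ≡ 1 (mod 4) is itself a sum of two squares; find a² by testing p − a² for a perfect square:
  37: 37 − 1² = 36 = 6² ⇒ 37 = 1² + 6².
  113: 113 − 1² = 112, 113 − 2² = 109, 113 − 3² = 104, 113 − 4² = 97, 113 − 5² = 88, 113 − 6² = 77, 113 − 7² = 64 = 8² ⇒ 113 = 7² + 8².
  Combine using the Brahmagupta–Fibonacci identity (a² + b²)(c² + d²) = (ac − bd)² + (ad + bc)² = (ac + bd)² + (ad − bc)²:
  37 · 113 = 4181: from (1² + 6²)(7² + 8²), take (1·7 − 6·8, 1·8 + 6·7) = (7 − 48, 8 + 42) = (-41, 50); dropping signs (only squares matter) gives (41, 50); check 41² + 50² = 1681 + 2500 = 4181 ✓.
  Scale by k = 3: (3·41, 3·50) = (123, 150).
Step 4: Order so x ≤ y and verify: 123² + 150² = 15129 + 22500 = 37629 = n. ✓

n = 37629 = 123² + 150² (one valid representation with x ≤ y).


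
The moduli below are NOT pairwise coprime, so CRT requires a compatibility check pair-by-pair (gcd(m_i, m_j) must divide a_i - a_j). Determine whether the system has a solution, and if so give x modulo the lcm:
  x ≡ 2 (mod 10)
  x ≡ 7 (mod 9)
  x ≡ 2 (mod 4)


Moduli 10, 9, 4 are not pairwise coprime, so CRT works modulo lcm(m_i) when all pairwise compatibility conditions hold.
Pairwise compatibility: gcd(m_i, m_j) must divide a_i - a_j for every pair.
Merge one congruence at a time:
  Start: x ≡ 2 (mod 10).
  Combine with x ≡ 7 (mod 9): gcd(10, 9) = 1; 7 - 2 = 5, which IS divisible by 1, so compatible.
    Write x = 2 + 10·t and substitute into x ≡ 7 (mod 9): 10·t ≡ 7 − 2 = 5 (mod 9).
    Reduce coefficients mod 9: 1·t ≡ 5 (mod 9).
    So t ≡ 5 (mod 9).
    Then x = 2 + 10·5 = 52, valid modulo lcm(10, 9) = 90: x ≡ 52 (mod 90).
  Combine with x ≡ 2 (mod 4): gcd(90, 4) = 2; 2 - 52 = -50, which IS divisible by 2, so compatible.
    Write x = 52 + 90·t and substitute into x ≡ 2 (mod 4): 90·t ≡ 2 − 52 = -50 (mod 4).
    Divide the congruence (and modulus) by g = 2: 45·t ≡ -25 (mod 2).
    Reduce coefficients mod 2: 1·t ≡ 1 (mod 2).
    So t ≡ 1 (mod 2).
    Then x = 52 + 90·1 = 142, valid modulo lcm(90, 4) = 180: x ≡ 142 (mod 180).
Verify: 142 mod 10 = 2, 142 mod 9 = 7, 142 mod 4 = 2.

x ≡ 142 (mod 180).


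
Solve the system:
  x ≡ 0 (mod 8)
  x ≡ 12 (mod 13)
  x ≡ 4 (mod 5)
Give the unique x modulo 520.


Moduli 8, 13, 5 are pairwise coprime; by CRT there is a unique solution modulo M = 8 · 13 · 5 = 520.
Solve pairwise, accumulating the modulus:
  Start with x ≡ 0 (mod 8).
  Combine with x ≡ 12 (mod 13): since gcd(8, 13) = 1, we get a unique residue mod 104.
    Write x = 0 + 8·t and substitute into x ≡ 12 (mod 13): 8·t ≡ 12 − 0 = 12 (mod 13).
    The inverse of 8 mod 13 is 5 (since 8·5 = 40 = 3·13 + 1), so t ≡ 5·12 = 60 ≡ 8 (mod 13).
    Then x = 0 + 8·8 = 64, valid modulo lcm(8, 13) = 104: x ≡ 64 (mod 104).
  Combine with x ≡ 4 (mod 5): since gcd(104, 5) = 1, we get a unique residue mod 520.
    Write x = 64 + 104·t and substitute into x ≡ 4 (mod 5): 104·t ≡ 4 − 64 = -60 (mod 5).
    Reduce coefficients mod 5: 4·t ≡ 0 (mod 5).
    The inverse of 4 mod 5 is 4 (since 4·4 = 16 = 3·5 + 1), so t ≡ 4·0 = 0 ≡ 0 (mod 5).
    Then x = 64 + 104·0 = 64, valid modulo lcm(104, 5) = 520: x ≡ 64 (mod 520).
Verify: 64 mod 8 = 0 ✓, 64 mod 13 = 12 ✓, 64 mod 5 = 4 ✓.

x ≡ 64 (mod 520).


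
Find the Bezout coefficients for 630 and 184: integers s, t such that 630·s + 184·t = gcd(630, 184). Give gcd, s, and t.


Euclidean algorithm on (630, 184) — divide until remainder is 0:
  630 = 3 · 184 + 78
  184 = 2 · 78 + 28
  78 = 2 · 28 + 22
  28 = 1 · 22 + 6
  22 = 3 · 6 + 4
  6 = 1 · 4 + 2
  4 = 2 · 2 + 0
gcd(630, 184) = 2.
Track Bezout coefficients alongside the remainders: start with r₀ = 630 = a·1 + b·0 (s = 1, t = 0) and r₁ = 184 = a·0 + b·1 (s = 0, t = 1); each new remainder r_{k+1} = r_{k-1} − q_k·r_k inherits s_{k+1} = s_{k-1} − q_k·s_k, t_{k+1} = t_{k-1} − q_k·t_k, so r_k = a·s_k + b·t_k at every step:
  q = 3: r = 78, s = 1 − 3·0 = 1, t = 0 − 3·1 = -3  (check: 630·1 + 184·(-3) = 78)
  q = 2: r = 28, s = 0 − 2·1 = -2, t = 1 − 2·(-3) = 7  (check: 630·(-2) + 184·7 = 28)
  q = 2: r = 22, s = 1 − 2·(-2) = 5, t = -3 − 2·7 = -17  (check: 630·5 + 184·(-17) = 22)
  q = 1: r = 6, s = -2 − 1·5 = -7, t = 7 − 1·(-17) = 24  (check: 630·(-7) + 184·24 = 6)
  q = 3: r = 4, s = 5 − 3·(-7) = 26, t = -17 − 3·24 = -89  (check: 630·26 + 184·(-89) = 4)
  q = 1: r = 2, s = -7 − 1·26 = -33, t = 24 − 1·(-89) = 113  (check: 630·(-33) + 184·113 = 2)
The row with r = 2 (the gcd) gives the Bezout coefficients s = -33, t = 113.
Result: 630 · (-33) + 184 · (113) = 2.

gcd(630, 184) = 2; s = -33, t = 113 (check: 630·(-33) + 184·113 = 2).


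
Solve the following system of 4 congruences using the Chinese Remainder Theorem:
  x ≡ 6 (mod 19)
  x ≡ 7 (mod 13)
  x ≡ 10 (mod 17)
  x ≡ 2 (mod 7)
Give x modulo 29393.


Product of moduli M = 19 · 13 · 17 · 7 = 29393.
Merge one congruence at a time:
  Start: x ≡ 6 (mod 19).
  Combine with x ≡ 7 (mod 13); new modulus lcm = 247.
    Write x = 6 + 19·t and substitute into x ≡ 7 (mod 13): 19·t ≡ 7 − 6 = 1 (mod 13).
    Reduce coefficients mod 13: 6·t ≡ 1 (mod 13).
    The inverse of 6 mod 13 is 11 (since 6·11 = 66 = 5·13 + 1), so t ≡ 11·1 = 11 ≡ 11 (mod 13).
    Then x = 6 + 19·11 = 215, valid modulo lcm(19, 13) = 247: x ≡ 215 (mod 247).
  Combine with x ≡ 10 (mod 17); new modulus lcm = 4199.
    Write x = 215 + 247·t and substitute into x ≡ 10 (mod 17): 247·t ≡ 10 − 215 = -205 (mod 17).
    Reduce coefficients mod 17: 9·t ≡ 16 (mod 17).
    The inverse of 9 mod 17 is 2 (since 9·2 = 18 = 1·17 + 1), so t ≡ 2·16 = 32 ≡ 15 (mod 17).
    Then x = 215 + 247·15 = 3920, valid modulo lcm(247, 17) = 4199: x ≡ 3920 (mod 4199).
  Combine with x ≡ 2 (mod 7); new modulus lcm = 29393.
    Write x = 3920 + 4199·t and substitute into x ≡ 2 (mod 7): 4199·t ≡ 2 − 3920 = -3918 (mod 7).
    Reduce coefficients mod 7: 6·t ≡ 2 (mod 7).
    The inverse of 6 mod 7 is 6 (since 6·6 = 36 = 5·7 + 1), so t ≡ 6·2 = 12 ≡ 5 (mod 7).
    Then x = 3920 + 4199·5 = 24915, valid modulo lcm(4199, 7) = 29393: x ≡ 24915 (mod 29393).
Verify against each original: 24915 mod 19 = 6, 24915 mod 13 = 7, 24915 mod 17 = 10, 24915 mod 7 = 2.

x ≡ 24915 (mod 29393).


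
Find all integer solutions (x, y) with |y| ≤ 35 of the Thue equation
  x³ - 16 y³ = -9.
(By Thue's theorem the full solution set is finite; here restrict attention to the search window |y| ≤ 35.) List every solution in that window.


The equation is x³ - 16y³ = -9. For fixed y, x³ = 16·y³ − 9, so a solution requires the RHS to be a perfect cube.
Strategy: iterate y from -35 to 35, compute RHS = 16·y³ − 9, and check whether it is a (positive or negative) perfect cube.
Check small values of y:
  y = 0: RHS = -9 is not a perfect cube.
  y = 1: RHS = 7 is not a perfect cube.
  y = -1: RHS = -25 is not a perfect cube.
  y = 2: RHS = 119 is not a perfect cube.
  y = -2: RHS = -137 is not a perfect cube.
  y = 3: RHS = 423 is not a perfect cube.
  y = -3: RHS = -441 is not a perfect cube.
Continuing the search up to |y| = 35 finds no solutions either.
No (x, y) in the scanned range satisfies the equation.

No integer solutions with |y| ≤ 35.


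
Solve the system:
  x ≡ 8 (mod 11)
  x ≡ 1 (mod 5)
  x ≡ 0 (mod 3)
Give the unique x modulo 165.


Moduli 11, 5, 3 are pairwise coprime; by CRT there is a unique solution modulo M = 11 · 5 · 3 = 165.
Solve pairwise, accumulating the modulus:
  Start with x ≡ 8 (mod 11).
  Combine with x ≡ 1 (mod 5): since gcd(11, 5) = 1, we get a unique residue mod 55.
    Write x = 8 + 11·t and substitute into x ≡ 1 (mod 5): 11·t ≡ 1 − 8 = -7 (mod 5).
    Reduce coefficients mod 5: 1·t ≡ 3 (mod 5).
    So t ≡ 3 (mod 5).
    Then x = 8 + 11·3 = 41, valid modulo lcm(11, 5) = 55: x ≡ 41 (mod 55).
  Combine with x ≡ 0 (mod 3): since gcd(55, 3) = 1, we get a unique residue mod 165.
    Write x = 41 + 55·t and substitute into x ≡ 0 (mod 3): 55·t ≡ 0 − 41 = -41 (mod 3).
    Reduce coefficients mod 3: 1·t ≡ 1 (mod 3).
    So t ≡ 1 (mod 3).
    Then x = 41 + 55·1 = 96, valid modulo lcm(55, 3) = 165: x ≡ 96 (mod 165).
Verify: 96 mod 11 = 8 ✓, 96 mod 5 = 1 ✓, 96 mod 3 = 0 ✓.

x ≡ 96 (mod 165).


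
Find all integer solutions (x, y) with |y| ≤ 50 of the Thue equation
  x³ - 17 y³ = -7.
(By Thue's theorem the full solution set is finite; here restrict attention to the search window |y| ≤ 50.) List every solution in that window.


The equation is x³ - 17y³ = -7. For fixed y, x³ = 17·y³ − 7, so a solution requires the RHS to be a perfect cube.
Strategy: iterate y from -50 to 50, compute RHS = 17·y³ − 7, and check whether it is a (positive or negative) perfect cube.
Check small values of y:
  y = 0: RHS = -7 is not a perfect cube.
  y = 1: RHS = 10 is not a perfect cube.
  y = -1: RHS = -24 is not a perfect cube.
  y = 2: RHS = 129 is not a perfect cube.
  y = -2: RHS = -143 is not a perfect cube.
  y = 3: RHS = 452 is not a perfect cube.
  y = -3: RHS = -466 is not a perfect cube.
Continuing the search up to |y| = 50 finds no solutions either.
No (x, y) in the scanned range satisfies the equation.

No integer solutions with |y| ≤ 50.
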